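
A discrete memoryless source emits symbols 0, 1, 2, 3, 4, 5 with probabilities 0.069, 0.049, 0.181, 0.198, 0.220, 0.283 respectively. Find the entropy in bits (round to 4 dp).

H = −Σ pᵢ log₂ pᵢ.
−0.069·log₂(0.069) = 0.2662
−0.049·log₂(0.049) = 0.2132
−0.181·log₂(0.181) = 0.4463
−0.198·log₂(0.198) = 0.4626
−0.220·log₂(0.220) = 0.4806
−0.283·log₂(0.283) = 0.5154
Sum ≈ 2.3843 → 2.3843 bits.

2.3843 bits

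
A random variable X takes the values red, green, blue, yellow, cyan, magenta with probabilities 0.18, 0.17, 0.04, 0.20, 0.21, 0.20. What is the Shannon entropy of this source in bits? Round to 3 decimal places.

H = −Σ pᵢ log₂ pᵢ.
−0.18·log₂(0.18) = 0.4453
−0.17·log₂(0.17) = 0.4346
−0.04·log₂(0.04) = 0.1858
−0.20·log₂(0.20) = 0.4644
−0.21·log₂(0.21) = 0.4728
−0.20·log₂(0.20) = 0.4644
Sum ≈ 2.4672 → 2.467 bits.

2.467 bits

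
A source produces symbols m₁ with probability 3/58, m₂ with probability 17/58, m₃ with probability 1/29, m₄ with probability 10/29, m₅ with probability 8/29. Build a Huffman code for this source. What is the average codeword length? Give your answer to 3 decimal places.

2.086 bits/symbol

Repeatedly combine the two least-probable nodes; the expected code length is the sum of the merged weights.
merge 1/29 + 3/58 → 5/58
merge 5/58 + 8/29 → 21/58
merge 17/58 + 10/29 → 37/58
merge 21/58 + 37/58 → 1
L = 5/58 + 21/58 + 37/58 + 1 = 121/58 ≈ 2.086 bits/symbol.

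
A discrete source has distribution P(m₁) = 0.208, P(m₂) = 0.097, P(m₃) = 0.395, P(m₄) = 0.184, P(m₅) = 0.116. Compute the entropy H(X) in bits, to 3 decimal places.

H = −Σ pᵢ log₂ pᵢ.
−0.208·log₂(0.208) = 0.4712
−0.097·log₂(0.097) = 0.3265
−0.395·log₂(0.395) = 0.5293
−0.184·log₂(0.184) = 0.4494
−0.116·log₂(0.116) = 0.3605
Sum ≈ 2.1369 → 2.137 bits.

2.137 bits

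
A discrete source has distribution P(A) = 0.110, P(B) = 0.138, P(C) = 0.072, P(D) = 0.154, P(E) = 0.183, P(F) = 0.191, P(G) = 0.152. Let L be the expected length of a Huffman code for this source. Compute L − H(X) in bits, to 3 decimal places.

0.057 bits

Entropy H = −Σ p log₂ p ≈ 2.7512 bits.
Huffman merges: 9/125+11/100→91/500; 69/500+19/125→29/100; 77/500+91/500→42/125; 183/1000+191/1000→187/500; 29/100+42/125→313/500; 187/500+313/500→1. L = 351/125 ≈ 2.8080.
L − H = 2.8080 − 2.7512 = 0.057 bits.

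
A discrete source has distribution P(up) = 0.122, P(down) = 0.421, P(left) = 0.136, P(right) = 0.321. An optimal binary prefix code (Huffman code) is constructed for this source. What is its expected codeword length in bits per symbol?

1.837 bits/symbol

Repeatedly combine the two least-probable nodes; the expected code length is the sum of the merged weights.
merge 61/500 + 17/125 → 129/500
merge 129/500 + 321/1000 → 579/1000
merge 421/1000 + 579/1000 → 1
L = 129/500 + 579/1000 + 1 = 1837/1000 = 1.837 bits/symbol.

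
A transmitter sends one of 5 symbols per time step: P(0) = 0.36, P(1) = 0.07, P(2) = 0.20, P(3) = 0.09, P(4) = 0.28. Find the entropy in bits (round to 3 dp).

2.090 bits

H = −Σ pᵢ log₂ pᵢ.
−0.36·log₂(0.36) = 0.5306
−0.07·log₂(0.07) = 0.2686
−0.20·log₂(0.20) = 0.4644
−0.09·log₂(0.09) = 0.3127
−0.28·log₂(0.28) = 0.5142
Sum ≈ 2.0904 → 2.090 bits.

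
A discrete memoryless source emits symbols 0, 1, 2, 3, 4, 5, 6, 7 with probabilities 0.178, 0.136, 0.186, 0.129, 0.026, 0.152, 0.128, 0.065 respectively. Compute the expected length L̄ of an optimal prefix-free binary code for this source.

2.905 bits/symbol

Repeatedly combine the two least-probable nodes; the expected code length is the sum of the merged weights.
merge 13/500 + 13/200 → 91/1000
merge 91/1000 + 16/125 → 219/1000
merge 129/1000 + 17/125 → 53/200
merge 19/125 + 89/500 → 33/100
merge 93/500 + 219/1000 → 81/200
merge 53/200 + 33/100 → 119/200
merge 81/200 + 119/200 → 1
L = 91/1000 + 219/1000 + 53/200 + 33/100 + 81/200 + 119/200 + 1 = 581/200 = 2.905 bits/symbol.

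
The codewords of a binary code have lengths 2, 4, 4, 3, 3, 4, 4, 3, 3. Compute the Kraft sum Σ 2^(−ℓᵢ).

1

With common denominator 2^4 = 16: Σ 2^(−ℓᵢ) = 4/16 + 1/16 + 1/16 + 2/16 + 2/16 + 1/16 + 1/16 + 2/16 + 2/16 = 16/16 = 1.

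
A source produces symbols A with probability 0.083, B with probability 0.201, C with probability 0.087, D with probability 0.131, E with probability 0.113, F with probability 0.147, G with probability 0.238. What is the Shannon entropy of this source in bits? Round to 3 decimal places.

H = −Σ pᵢ log₂ pᵢ.
−0.083·log₂(0.083) = 0.2980
−0.201·log₂(0.201) = 0.4653
−0.087·log₂(0.087) = 0.3065
−0.131·log₂(0.131) = 0.3841
−0.113·log₂(0.113) = 0.3555
−0.147·log₂(0.147) = 0.4066
−0.238·log₂(0.238) = 0.4929
Sum ≈ 2.7089 → 2.709 bits.

2.709 bits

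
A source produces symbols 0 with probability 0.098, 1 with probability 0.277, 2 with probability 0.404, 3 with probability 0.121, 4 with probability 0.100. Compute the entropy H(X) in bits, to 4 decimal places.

H = −Σ pᵢ log₂ pᵢ.
−0.098·log₂(0.098) = 0.3284
−0.277·log₂(0.277) = 0.5130
−0.404·log₂(0.404) = 0.5283
−0.121·log₂(0.121) = 0.3687
−0.100·log₂(0.100) = 0.3322
Sum ≈ 2.0706 → 2.0706 bits.

2.0706 bits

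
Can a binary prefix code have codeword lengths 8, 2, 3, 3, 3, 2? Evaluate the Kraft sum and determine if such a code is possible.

With common denominator 2^8 = 256: Σ 2^(−ℓᵢ) = 1/256 + 64/256 + 32/256 + 32/256 + 32/256 + 64/256 = 225/256 = 0.87890625.
Kraft's inequality requires Σ ≤ 1; here Σ = 0.87890625 ≤ 1, so such a prefix code exists.

0.87890625; yes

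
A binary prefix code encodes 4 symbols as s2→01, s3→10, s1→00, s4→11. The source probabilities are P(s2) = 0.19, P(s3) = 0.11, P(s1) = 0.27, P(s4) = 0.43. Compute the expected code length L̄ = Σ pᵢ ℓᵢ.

2 bits/symbol

L̄ = Σ pᵢ·ℓᵢ = 0.19·2 + 0.11·2 + 0.27·2 + 0.43·2 = 2 bits/symbol.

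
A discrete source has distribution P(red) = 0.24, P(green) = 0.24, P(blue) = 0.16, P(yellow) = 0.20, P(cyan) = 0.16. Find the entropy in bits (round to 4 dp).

2.2987 bits

H = −Σ pᵢ log₂ pᵢ.
−0.24·log₂(0.24) = 0.4941
−0.24·log₂(0.24) = 0.4941
−0.16·log₂(0.16) = 0.4230
−0.20·log₂(0.20) = 0.4644
−0.16·log₂(0.16) = 0.4230
Sum ≈ 2.2987 → 2.2987 bits.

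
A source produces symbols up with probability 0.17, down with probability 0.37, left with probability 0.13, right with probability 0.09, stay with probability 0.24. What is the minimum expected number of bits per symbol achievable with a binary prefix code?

2.22 bits/symbol

Repeatedly combine the two least-probable nodes; the expected code length is the sum of the merged weights.
merge 9/100 + 13/100 → 11/50
merge 17/100 + 11/50 → 39/100
merge 6/25 + 37/100 → 61/100
merge 39/100 + 61/100 → 1
L = 11/50 + 39/100 + 61/100 + 1 = 111/50 = 2.22 bits/symbol.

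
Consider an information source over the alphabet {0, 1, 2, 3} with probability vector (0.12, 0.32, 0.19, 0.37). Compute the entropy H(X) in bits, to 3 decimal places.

1.879 bits

H = −Σ pᵢ log₂ pᵢ.
−0.12·log₂(0.12) = 0.3671
−0.32·log₂(0.32) = 0.5260
−0.19·log₂(0.19) = 0.4552
−0.37·log₂(0.37) = 0.5307
Sum ≈ 1.8791 → 1.879 bits.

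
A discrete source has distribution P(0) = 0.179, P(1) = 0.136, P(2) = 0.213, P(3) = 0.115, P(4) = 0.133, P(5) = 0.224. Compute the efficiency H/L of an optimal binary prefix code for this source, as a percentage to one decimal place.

99.1%

Entropy H = −Σ p log₂ p ≈ 2.5404 bits.
Huffman merges: 23/200+133/1000→31/125; 17/125+179/1000→63/200; 213/1000+28/125→437/1000; 31/125+63/200→563/1000; 437/1000+563/1000→1. L = 2563/1000 ≈ 2.5630.
Efficiency = H/L = 2.5404/2.5630 = 99.1%.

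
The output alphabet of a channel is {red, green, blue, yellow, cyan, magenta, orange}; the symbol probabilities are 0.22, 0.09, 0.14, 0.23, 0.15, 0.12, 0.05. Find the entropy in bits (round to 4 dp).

H = −Σ pᵢ log₂ pᵢ.
−0.22·log₂(0.22) = 0.4806
−0.09·log₂(0.09) = 0.3127
−0.14·log₂(0.14) = 0.3971
−0.23·log₂(0.23) = 0.4877
−0.15·log₂(0.15) = 0.4105
−0.12·log₂(0.12) = 0.3671
−0.05·log₂(0.05) = 0.2161
Sum ≈ 2.6717 → 2.6717 bits.

2.6717 bits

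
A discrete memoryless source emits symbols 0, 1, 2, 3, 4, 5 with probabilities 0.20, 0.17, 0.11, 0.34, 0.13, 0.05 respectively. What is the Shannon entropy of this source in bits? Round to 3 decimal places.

2.377 bits

H = −Σ pᵢ log₂ pᵢ.
−0.20·log₂(0.20) = 0.4644
−0.17·log₂(0.17) = 0.4346
−0.11·log₂(0.11) = 0.3503
−0.34·log₂(0.34) = 0.5292
−0.13·log₂(0.13) = 0.3826
−0.05·log₂(0.05) = 0.2161
Sum ≈ 2.3772 → 2.377 bits.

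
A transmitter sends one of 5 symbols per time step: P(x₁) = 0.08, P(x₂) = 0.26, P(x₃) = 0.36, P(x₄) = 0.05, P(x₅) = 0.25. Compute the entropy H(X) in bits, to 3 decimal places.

H = −Σ pᵢ log₂ pᵢ.
−0.08·log₂(0.08) = 0.2915
−0.26·log₂(0.26) = 0.5053
−0.36·log₂(0.36) = 0.5306
−0.05·log₂(0.05) = 0.2161
−0.25·log₂(0.25) = 0.5000
Sum ≈ 2.0435 → 2.044 bits.

2.044 bits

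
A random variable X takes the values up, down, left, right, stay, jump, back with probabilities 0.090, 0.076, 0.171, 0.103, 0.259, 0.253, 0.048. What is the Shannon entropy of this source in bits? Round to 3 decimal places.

2.585 bits

H = −Σ pᵢ log₂ pᵢ.
−0.090·log₂(0.090) = 0.3127
−0.076·log₂(0.076) = 0.2826
−0.171·log₂(0.171) = 0.4357
−0.103·log₂(0.103) = 0.3378
−0.259·log₂(0.259) = 0.5048
−0.253·log₂(0.253) = 0.5016
−0.048·log₂(0.048) = 0.2103
Sum ≈ 2.5854 → 2.585 bits.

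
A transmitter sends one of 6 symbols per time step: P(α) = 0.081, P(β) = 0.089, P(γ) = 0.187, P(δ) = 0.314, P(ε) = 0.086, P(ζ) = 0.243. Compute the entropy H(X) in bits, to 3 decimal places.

2.382 bits

H = −Σ pᵢ log₂ pᵢ.
−0.081·log₂(0.081) = 0.2937
−0.089·log₂(0.089) = 0.3106
−0.187·log₂(0.187) = 0.4523
−0.314·log₂(0.314) = 0.5247
−0.086·log₂(0.086) = 0.3044
−0.243·log₂(0.243) = 0.4960
Sum ≈ 2.3817 → 2.382 bits.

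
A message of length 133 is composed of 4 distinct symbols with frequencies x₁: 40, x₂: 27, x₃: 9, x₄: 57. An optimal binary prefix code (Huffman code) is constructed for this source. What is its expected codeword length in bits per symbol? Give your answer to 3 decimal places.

Probabilities are the counts divided by 133.
Repeatedly combine the two least-probable nodes; the expected code length is the sum of the merged weights.
merge 9/133 + 27/133 → 36/133
merge 36/133 + 40/133 → 4/7
merge 3/7 + 4/7 → 1
L = 36/133 + 4/7 + 1 = 35/19 ≈ 1.842 bits/symbol.

1.842 bits/symbol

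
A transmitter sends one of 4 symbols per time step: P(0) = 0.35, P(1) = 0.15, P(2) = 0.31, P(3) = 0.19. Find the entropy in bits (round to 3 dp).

1.920 bits

H = −Σ pᵢ log₂ pᵢ.
−0.35·log₂(0.35) = 0.5301
−0.15·log₂(0.15) = 0.4105
−0.31·log₂(0.31) = 0.5238
−0.19·log₂(0.19) = 0.4552
Sum ≈ 1.9197 → 1.920 bits.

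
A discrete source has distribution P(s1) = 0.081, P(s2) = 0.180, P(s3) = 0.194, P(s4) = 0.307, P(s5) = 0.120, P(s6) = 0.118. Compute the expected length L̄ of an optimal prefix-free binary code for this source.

Repeatedly combine the two least-probable nodes; the expected code length is the sum of the merged weights.
merge 81/1000 + 59/500 → 199/1000
merge 3/25 + 9/50 → 3/10
merge 97/500 + 199/1000 → 393/1000
merge 3/10 + 307/1000 → 607/1000
merge 393/1000 + 607/1000 → 1
L = 199/1000 + 3/10 + 393/1000 + 607/1000 + 1 = 2499/1000 = 2.499 bits/symbol.

2.499 bits/symbol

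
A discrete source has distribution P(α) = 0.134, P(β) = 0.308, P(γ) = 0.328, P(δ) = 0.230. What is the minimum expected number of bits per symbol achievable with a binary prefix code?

Repeatedly combine the two least-probable nodes; the expected code length is the sum of the merged weights.
merge 67/500 + 23/100 → 91/250
merge 77/250 + 41/125 → 159/250
merge 91/250 + 159/250 → 1
L = 91/250 + 159/250 + 1 = 2 bits/symbol.

2 bits/symbol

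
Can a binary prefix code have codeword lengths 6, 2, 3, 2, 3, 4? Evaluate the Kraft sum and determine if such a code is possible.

With common denominator 2^6 = 64: Σ 2^(−ℓᵢ) = 1/64 + 16/64 + 8/64 + 16/64 + 8/64 + 4/64 = 53/64 = 0.828125.
Kraft's inequality requires Σ ≤ 1; here Σ = 0.828125 ≤ 1, so such a prefix code exists.

0.828125; yes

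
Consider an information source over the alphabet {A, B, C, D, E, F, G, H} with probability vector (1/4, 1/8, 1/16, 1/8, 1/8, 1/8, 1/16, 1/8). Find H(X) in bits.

2.875 bits

Each probability is a power of 1/2, so log₂(1/p) is an integer.
H = Σ p·log₂(1/p) = 1/4·2 + 1/8·3 + 1/16·4 + 1/8·3 + 1/8·3 + 1/8·3 + 1/16·4 + 1/8·3 = 2.875 bits.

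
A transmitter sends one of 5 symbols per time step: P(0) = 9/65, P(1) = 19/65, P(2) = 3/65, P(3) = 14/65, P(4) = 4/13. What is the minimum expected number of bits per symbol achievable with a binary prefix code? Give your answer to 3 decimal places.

2.185 bits/symbol

Repeatedly combine the two least-probable nodes; the expected code length is the sum of the merged weights.
merge 3/65 + 9/65 → 12/65
merge 12/65 + 14/65 → 2/5
merge 19/65 + 4/13 → 3/5
merge 2/5 + 3/5 → 1
L = 12/65 + 2/5 + 3/5 + 1 = 142/65 ≈ 2.185 bits/symbol.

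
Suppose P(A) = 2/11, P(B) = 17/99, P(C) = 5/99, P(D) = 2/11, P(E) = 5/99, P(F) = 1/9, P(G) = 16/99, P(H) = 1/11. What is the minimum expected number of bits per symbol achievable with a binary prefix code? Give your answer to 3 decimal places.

Repeatedly combine the two least-probable nodes; the expected code length is the sum of the merged weights.
merge 5/99 + 5/99 → 10/99
merge 1/11 + 10/99 → 19/99
merge 1/9 + 16/99 → 3/11
merge 17/99 + 2/11 → 35/99
merge 2/11 + 19/99 → 37/99
merge 3/11 + 35/99 → 62/99
merge 37/99 + 62/99 → 1
L = 10/99 + 19/99 + 3/11 + 35/99 + 37/99 + 62/99 + 1 = 289/99 ≈ 2.919 bits/symbol.

2.919 bits/symbol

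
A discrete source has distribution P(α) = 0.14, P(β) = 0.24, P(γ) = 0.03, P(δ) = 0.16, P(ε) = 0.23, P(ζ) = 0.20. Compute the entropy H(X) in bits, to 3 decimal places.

2.418 bits

H = −Σ pᵢ log₂ pᵢ.
−0.14·log₂(0.14) = 0.3971
−0.24·log₂(0.24) = 0.4941
−0.03·log₂(0.03) = 0.1518
−0.16·log₂(0.16) = 0.4230
−0.23·log₂(0.23) = 0.4877
−0.20·log₂(0.20) = 0.4644
Sum ≈ 2.4181 → 2.418 bits.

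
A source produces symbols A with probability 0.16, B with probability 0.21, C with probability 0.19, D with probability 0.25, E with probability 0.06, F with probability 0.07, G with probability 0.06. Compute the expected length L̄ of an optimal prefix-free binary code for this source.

2.66 bits/symbol

Repeatedly combine the two least-probable nodes; the expected code length is the sum of the merged weights.
merge 3/50 + 3/50 → 3/25
merge 7/100 + 3/25 → 19/100
merge 4/25 + 19/100 → 7/20
merge 19/100 + 21/100 → 2/5
merge 1/4 + 7/20 → 3/5
merge 2/5 + 3/5 → 1
L = 3/25 + 19/100 + 7/20 + 2/5 + 3/5 + 1 = 133/50 = 2.66 bits/symbol.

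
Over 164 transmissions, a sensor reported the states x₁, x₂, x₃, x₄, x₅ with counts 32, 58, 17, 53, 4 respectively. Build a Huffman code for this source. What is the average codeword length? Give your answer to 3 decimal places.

Probabilities are the counts divided by 164.
Repeatedly combine the two least-probable nodes; the expected code length is the sum of the merged weights.
merge 1/41 + 17/164 → 21/164
merge 21/164 + 8/41 → 53/164
merge 53/164 + 53/164 → 53/82
merge 29/82 + 53/82 → 1
L = 21/164 + 53/164 + 53/82 + 1 = 86/41 ≈ 2.098 bits/symbol.

2.098 bits/symbol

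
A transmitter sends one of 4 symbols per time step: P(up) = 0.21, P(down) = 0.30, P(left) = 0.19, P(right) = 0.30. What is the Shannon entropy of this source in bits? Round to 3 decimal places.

1.970 bits

H = −Σ pᵢ log₂ pᵢ.
−0.21·log₂(0.21) = 0.4728
−0.30·log₂(0.30) = 0.5211
−0.19·log₂(0.19) = 0.4552
−0.30·log₂(0.30) = 0.5211
Sum ≈ 1.9702 → 1.970 bits.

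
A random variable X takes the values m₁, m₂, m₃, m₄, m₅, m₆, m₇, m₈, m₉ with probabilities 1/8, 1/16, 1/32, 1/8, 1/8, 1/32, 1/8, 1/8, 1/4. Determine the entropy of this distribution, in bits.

Each probability is a power of 1/2, so log₂(1/p) is an integer.
H = Σ p·log₂(1/p) = 1/8·3 + 1/16·4 + 1/32·5 + 1/8·3 + 1/8·3 + 1/32·5 + 1/8·3 + 1/8·3 + 1/4·2 = 2.9375 bits.

2.9375 bits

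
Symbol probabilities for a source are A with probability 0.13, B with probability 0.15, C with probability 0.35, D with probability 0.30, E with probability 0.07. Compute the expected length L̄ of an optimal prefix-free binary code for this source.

2.2 bits/symbol

Repeatedly combine the two least-probable nodes; the expected code length is the sum of the merged weights.
merge 7/100 + 13/100 → 1/5
merge 3/20 + 1/5 → 7/20
merge 3/10 + 7/20 → 13/20
merge 7/20 + 13/20 → 1
L = 1/5 + 7/20 + 13/20 + 1 = 11/5 = 2.2 bits/symbol.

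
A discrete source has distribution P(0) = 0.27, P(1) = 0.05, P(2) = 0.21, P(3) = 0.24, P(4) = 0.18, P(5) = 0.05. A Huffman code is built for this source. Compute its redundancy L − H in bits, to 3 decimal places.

0.026 bits

Entropy H = −Σ p log₂ p ≈ 2.3545 bits.
Huffman merges: 1/20+1/20→1/10; 1/10+9/50→7/25; 21/100+6/25→9/20; 27/100+7/25→11/20; 9/20+11/20→1. L = 119/50 ≈ 2.3800.
L − H = 2.3800 − 2.3545 = 0.026 bits.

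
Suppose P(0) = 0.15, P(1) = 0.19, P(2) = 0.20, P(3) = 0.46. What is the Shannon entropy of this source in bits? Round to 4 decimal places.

H = −Σ pᵢ log₂ pᵢ.
−0.15·log₂(0.15) = 0.4105
−0.19·log₂(0.19) = 0.4552
−0.20·log₂(0.20) = 0.4644
−0.46·log₂(0.46) = 0.5153
Sum ≈ 1.8455 → 1.8455 bits.

1.8455 bits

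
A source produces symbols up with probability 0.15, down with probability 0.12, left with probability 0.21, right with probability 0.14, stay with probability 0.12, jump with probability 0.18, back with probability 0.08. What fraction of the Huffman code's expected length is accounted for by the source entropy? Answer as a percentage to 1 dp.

Entropy H = −Σ p log₂ p ≈ 2.7514 bits.
Huffman merges: 2/25+3/25→1/5; 3/25+7/50→13/50; 3/20+9/50→33/100; 1/5+21/100→41/100; 13/50+33/100→59/100; 41/100+59/100→1. L = 279/100 ≈ 2.7900.
Efficiency = H/L = 2.7514/2.7900 = 98.6%.

98.6%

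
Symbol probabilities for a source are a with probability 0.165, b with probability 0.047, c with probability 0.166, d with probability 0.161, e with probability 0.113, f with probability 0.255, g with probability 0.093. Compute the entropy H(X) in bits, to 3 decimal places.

2.667 bits

H = −Σ pᵢ log₂ pᵢ.
−0.165·log₂(0.165) = 0.4289
−0.047·log₂(0.047) = 0.2073
−0.166·log₂(0.166) = 0.4301
−0.161·log₂(0.161) = 0.4242
−0.113·log₂(0.113) = 0.3555
−0.255·log₂(0.255) = 0.5027
−0.093·log₂(0.093) = 0.3187
Sum ≈ 2.6674 → 2.667 bits.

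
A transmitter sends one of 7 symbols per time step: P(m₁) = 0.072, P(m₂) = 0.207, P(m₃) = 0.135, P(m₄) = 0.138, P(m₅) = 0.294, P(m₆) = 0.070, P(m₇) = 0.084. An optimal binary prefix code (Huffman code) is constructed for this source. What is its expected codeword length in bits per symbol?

2.641 bits/symbol

Repeatedly combine the two least-probable nodes; the expected code length is the sum of the merged weights.
merge 7/100 + 9/125 → 71/500
merge 21/250 + 27/200 → 219/1000
merge 69/500 + 71/500 → 7/25
merge 207/1000 + 219/1000 → 213/500
merge 7/25 + 147/500 → 287/500
merge 213/500 + 287/500 → 1
L = 71/500 + 219/1000 + 7/25 + 213/500 + 287/500 + 1 = 2641/1000 = 2.641 bits/symbol.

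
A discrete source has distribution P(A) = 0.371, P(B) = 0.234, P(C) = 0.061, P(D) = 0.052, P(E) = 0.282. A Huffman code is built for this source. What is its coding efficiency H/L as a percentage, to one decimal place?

Entropy H = −Σ p log₂ p ≈ 2.0040 bits.
Huffman merges: 13/250+61/1000→113/1000; 113/1000+117/500→347/1000; 141/500+347/1000→629/1000; 371/1000+629/1000→1. L = 2089/1000 ≈ 2.0890.
Efficiency = H/L = 2.0040/2.0890 = 95.9%.

95.9%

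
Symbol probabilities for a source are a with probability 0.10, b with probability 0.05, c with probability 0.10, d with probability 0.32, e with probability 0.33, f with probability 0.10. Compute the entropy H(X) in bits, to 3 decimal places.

2.267 bits

H = −Σ pᵢ log₂ pᵢ.
−0.10·log₂(0.10) = 0.3322
−0.05·log₂(0.05) = 0.2161
−0.10·log₂(0.10) = 0.3322
−0.32·log₂(0.32) = 0.5260
−0.33·log₂(0.33) = 0.5278
−0.10·log₂(0.10) = 0.3322
Sum ≈ 2.2665 → 2.267 bits.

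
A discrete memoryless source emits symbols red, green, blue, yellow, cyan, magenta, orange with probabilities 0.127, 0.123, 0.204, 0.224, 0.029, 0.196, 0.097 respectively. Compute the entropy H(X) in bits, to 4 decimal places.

2.6367 bits

H = −Σ pᵢ log₂ pᵢ.
−0.127·log₂(0.127) = 0.3781
−0.123·log₂(0.123) = 0.3719
−0.204·log₂(0.204) = 0.4678
−0.224·log₂(0.224) = 0.4835
−0.029·log₂(0.029) = 0.1481
−0.196·log₂(0.196) = 0.4608
−0.097·log₂(0.097) = 0.3265
Sum ≈ 2.6367 → 2.6367 bits.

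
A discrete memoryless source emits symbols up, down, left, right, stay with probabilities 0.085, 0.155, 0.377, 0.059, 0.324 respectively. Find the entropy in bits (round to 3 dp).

H = −Σ pᵢ log₂ pᵢ.
−0.085·log₂(0.085) = 0.3023
−0.155·log₂(0.155) = 0.4169
−0.377·log₂(0.377) = 0.5306
−0.059·log₂(0.059) = 0.2409
−0.324·log₂(0.324) = 0.5268
Sum ≈ 2.0175 → 2.017 bits.

2.017 bits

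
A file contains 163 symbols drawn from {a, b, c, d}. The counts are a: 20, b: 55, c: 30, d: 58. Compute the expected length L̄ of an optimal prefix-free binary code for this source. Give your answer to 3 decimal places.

Probabilities are the counts divided by 163.
Repeatedly combine the two least-probable nodes; the expected code length is the sum of the merged weights.
merge 20/163 + 30/163 → 50/163
merge 50/163 + 55/163 → 105/163
merge 58/163 + 105/163 → 1
L = 50/163 + 105/163 + 1 = 318/163 ≈ 1.951 bits/symbol.

1.951 bits/symbol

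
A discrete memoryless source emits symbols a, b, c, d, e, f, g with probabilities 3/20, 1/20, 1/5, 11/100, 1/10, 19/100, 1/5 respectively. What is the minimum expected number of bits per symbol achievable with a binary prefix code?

Repeatedly combine the two least-probable nodes; the expected code length is the sum of the merged weights.
merge 1/20 + 1/10 → 3/20
merge 11/100 + 3/20 → 13/50
merge 3/20 + 19/100 → 17/50
merge 1/5 + 1/5 → 2/5
merge 13/50 + 17/50 → 3/5
merge 2/5 + 3/5 → 1
L = 3/20 + 13/50 + 17/50 + 2/5 + 3/5 + 1 = 11/4 = 2.75 bits/symbol.

2.75 bits/symbol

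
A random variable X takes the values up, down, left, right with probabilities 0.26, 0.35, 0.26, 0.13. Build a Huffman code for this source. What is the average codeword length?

Repeatedly combine the two least-probable nodes; the expected code length is the sum of the merged weights.
merge 13/100 + 13/50 → 39/100
merge 13/50 + 7/20 → 61/100
merge 39/100 + 61/100 → 1
L = 39/100 + 61/100 + 1 = 2 bits/symbol.

2 bits/symbol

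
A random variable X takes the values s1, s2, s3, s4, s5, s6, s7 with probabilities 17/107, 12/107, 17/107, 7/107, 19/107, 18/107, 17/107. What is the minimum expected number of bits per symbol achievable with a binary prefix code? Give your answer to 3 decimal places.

Repeatedly combine the two least-probable nodes; the expected code length is the sum of the merged weights.
merge 7/107 + 12/107 → 19/107
merge 17/107 + 17/107 → 34/107
merge 17/107 + 18/107 → 35/107
merge 19/107 + 19/107 → 38/107
merge 34/107 + 35/107 → 69/107
merge 38/107 + 69/107 → 1
L = 19/107 + 34/107 + 35/107 + 38/107 + 69/107 + 1 = 302/107 ≈ 2.822 bits/symbol.

2.822 bits/symbol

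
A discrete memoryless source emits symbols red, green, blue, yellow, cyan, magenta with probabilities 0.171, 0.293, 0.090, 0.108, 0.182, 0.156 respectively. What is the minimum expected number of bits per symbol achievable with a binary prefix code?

2.525 bits/symbol

Repeatedly combine the two least-probable nodes; the expected code length is the sum of the merged weights.
merge 9/100 + 27/250 → 99/500
merge 39/250 + 171/1000 → 327/1000
merge 91/500 + 99/500 → 19/50
merge 293/1000 + 327/1000 → 31/50
merge 19/50 + 31/50 → 1
L = 99/500 + 327/1000 + 19/50 + 31/50 + 1 = 101/40 = 2.525 bits/symbol.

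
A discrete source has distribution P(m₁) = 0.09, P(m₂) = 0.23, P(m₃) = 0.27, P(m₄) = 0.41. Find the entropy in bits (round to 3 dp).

1.838 bits

H = −Σ pᵢ log₂ pᵢ.
−0.09·log₂(0.09) = 0.3127
−0.23·log₂(0.23) = 0.4877
−0.27·log₂(0.27) = 0.5100
−0.41·log₂(0.41) = 0.5274
Sum ≈ 1.8377 → 1.838 bits.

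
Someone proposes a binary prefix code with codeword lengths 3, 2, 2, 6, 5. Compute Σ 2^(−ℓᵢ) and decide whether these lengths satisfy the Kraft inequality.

0.671875; yes

With common denominator 2^6 = 64: Σ 2^(−ℓᵢ) = 8/64 + 16/64 + 16/64 + 1/64 + 2/64 = 43/64 = 0.671875.
Kraft's inequality requires Σ ≤ 1; here Σ = 0.671875 ≤ 1, so such a prefix code exists.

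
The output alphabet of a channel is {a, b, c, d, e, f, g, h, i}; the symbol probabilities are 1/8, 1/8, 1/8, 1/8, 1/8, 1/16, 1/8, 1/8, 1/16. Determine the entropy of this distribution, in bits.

3.125 bits

Each probability is a power of 1/2, so log₂(1/p) is an integer.
H = Σ p·log₂(1/p) = 1/8·3 + 1/8·3 + 1/8·3 + 1/8·3 + 1/8·3 + 1/16·4 + 1/8·3 + 1/8·3 + 1/16·4 = 3.125 bits.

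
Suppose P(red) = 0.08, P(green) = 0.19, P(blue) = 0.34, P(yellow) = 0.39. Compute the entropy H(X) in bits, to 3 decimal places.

H = −Σ pᵢ log₂ pᵢ.
−0.08·log₂(0.08) = 0.2915
−0.19·log₂(0.19) = 0.4552
−0.34·log₂(0.34) = 0.5292
−0.39·log₂(0.39) = 0.5298
Sum ≈ 1.8057 → 1.806 bits.

1.806 bits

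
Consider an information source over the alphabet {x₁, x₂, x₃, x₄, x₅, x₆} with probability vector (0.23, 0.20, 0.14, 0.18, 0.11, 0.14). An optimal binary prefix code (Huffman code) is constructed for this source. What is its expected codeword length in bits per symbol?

Repeatedly combine the two least-probable nodes; the expected code length is the sum of the merged weights.
merge 11/100 + 7/50 → 1/4
merge 7/50 + 9/50 → 8/25
merge 1/5 + 23/100 → 43/100
merge 1/4 + 8/25 → 57/100
merge 43/100 + 57/100 → 1
L = 1/4 + 8/25 + 43/100 + 57/100 + 1 = 257/100 = 2.57 bits/symbol.

2.57 bits/symbol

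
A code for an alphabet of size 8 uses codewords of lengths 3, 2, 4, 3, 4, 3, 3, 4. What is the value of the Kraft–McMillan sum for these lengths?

With common denominator 2^4 = 16: Σ 2^(−ℓᵢ) = 2/16 + 4/16 + 1/16 + 2/16 + 1/16 + 2/16 + 2/16 + 1/16 = 15/16 = 0.9375.

0.9375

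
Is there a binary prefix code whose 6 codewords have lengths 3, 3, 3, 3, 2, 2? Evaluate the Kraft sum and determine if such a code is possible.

1; yes

With common denominator 2^3 = 8: Σ 2^(−ℓᵢ) = 1/8 + 1/8 + 1/8 + 1/8 + 2/8 + 2/8 = 8/8 = 1.
Kraft's inequality requires Σ ≤ 1; here Σ = 1 ≤ 1, so such a prefix code exists.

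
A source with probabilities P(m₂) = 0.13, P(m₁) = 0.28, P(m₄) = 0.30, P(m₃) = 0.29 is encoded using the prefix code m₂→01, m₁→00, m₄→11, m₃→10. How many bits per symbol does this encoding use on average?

2 bits/symbol

L̄ = Σ pᵢ·ℓᵢ = 0.13·2 + 0.28·2 + 0.30·2 + 0.29·2 = 2 bits/symbol.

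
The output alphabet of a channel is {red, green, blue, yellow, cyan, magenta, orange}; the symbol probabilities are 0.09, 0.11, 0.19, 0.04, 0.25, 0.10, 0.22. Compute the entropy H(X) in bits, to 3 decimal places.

2.617 bits

H = −Σ pᵢ log₂ pᵢ.
−0.09·log₂(0.09) = 0.3127
−0.11·log₂(0.11) = 0.3503
−0.19·log₂(0.19) = 0.4552
−0.04·log₂(0.04) = 0.1858
−0.25·log₂(0.25) = 0.5000
−0.10·log₂(0.10) = 0.3322
−0.22·log₂(0.22) = 0.4806
Sum ≈ 2.6167 → 2.617 bits.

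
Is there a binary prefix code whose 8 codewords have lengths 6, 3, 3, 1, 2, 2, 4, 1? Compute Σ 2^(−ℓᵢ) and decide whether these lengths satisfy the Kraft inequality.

1.828125; no

With common denominator 2^6 = 64: Σ 2^(−ℓᵢ) = 1/64 + 8/64 + 8/64 + 32/64 + 16/64 + 16/64 + 4/64 + 32/64 = 117/64 = 1.828125.
Kraft's inequality requires Σ ≤ 1; here Σ = 1.828125 > 1, so no such prefix code exists.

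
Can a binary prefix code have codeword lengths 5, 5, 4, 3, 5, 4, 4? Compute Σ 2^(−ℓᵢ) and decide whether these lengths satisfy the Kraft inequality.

0.40625; yes

With common denominator 2^5 = 32: Σ 2^(−ℓᵢ) = 1/32 + 1/32 + 2/32 + 4/32 + 1/32 + 2/32 + 2/32 = 13/32 = 0.40625.
Kraft's inequality requires Σ ≤ 1; here Σ = 0.40625 ≤ 1, so such a prefix code exists.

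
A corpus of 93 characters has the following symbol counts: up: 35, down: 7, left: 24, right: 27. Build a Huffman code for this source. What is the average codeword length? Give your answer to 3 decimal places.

Probabilities are the counts divided by 93.
Repeatedly combine the two least-probable nodes; the expected code length is the sum of the merged weights.
merge 7/93 + 8/31 → 1/3
merge 9/31 + 1/3 → 58/93
merge 35/93 + 58/93 → 1
L = 1/3 + 58/93 + 1 = 182/93 ≈ 1.957 bits/symbol.

1.957 bits/symbol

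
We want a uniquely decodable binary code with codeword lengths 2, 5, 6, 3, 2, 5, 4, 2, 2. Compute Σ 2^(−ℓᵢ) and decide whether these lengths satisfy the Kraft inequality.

With common denominator 2^6 = 64: Σ 2^(−ℓᵢ) = 16/64 + 2/64 + 1/64 + 8/64 + 16/64 + 2/64 + 4/64 + 16/64 + 16/64 = 81/64 = 1.265625.
Kraft's inequality requires Σ ≤ 1; here Σ = 1.265625 > 1, so no such prefix code exists.

1.265625; no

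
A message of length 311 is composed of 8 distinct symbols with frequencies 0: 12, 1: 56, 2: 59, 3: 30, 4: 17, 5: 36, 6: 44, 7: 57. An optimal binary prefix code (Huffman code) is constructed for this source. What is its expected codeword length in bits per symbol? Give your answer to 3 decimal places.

2.904 bits/symbol

Probabilities are the counts divided by 311.
Repeatedly combine the two least-probable nodes; the expected code length is the sum of the merged weights.
merge 12/311 + 17/311 → 29/311
merge 29/311 + 30/311 → 59/311
merge 36/311 + 44/311 → 80/311
merge 56/311 + 57/311 → 113/311
merge 59/311 + 59/311 → 118/311
merge 80/311 + 113/311 → 193/311
merge 118/311 + 193/311 → 1
L = 29/311 + 59/311 + 80/311 + 113/311 + 118/311 + 193/311 + 1 = 903/311 ≈ 2.904 bits/symbol.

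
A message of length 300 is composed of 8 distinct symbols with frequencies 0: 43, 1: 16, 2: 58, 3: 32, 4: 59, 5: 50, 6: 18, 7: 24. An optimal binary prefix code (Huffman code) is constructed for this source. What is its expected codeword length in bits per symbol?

Probabilities are the counts divided by 300.
Repeatedly combine the two least-probable nodes; the expected code length is the sum of the merged weights.
merge 4/75 + 3/50 → 17/150
merge 2/25 + 8/75 → 14/75
merge 17/150 + 43/300 → 77/300
merge 1/6 + 14/75 → 53/150
merge 29/150 + 59/300 → 39/100
merge 77/300 + 53/150 → 61/100
merge 39/100 + 61/100 → 1
L = 17/150 + 14/75 + 77/300 + 53/150 + 39/100 + 61/100 + 1 = 291/100 = 2.91 bits/symbol.

2.91 bits/symbol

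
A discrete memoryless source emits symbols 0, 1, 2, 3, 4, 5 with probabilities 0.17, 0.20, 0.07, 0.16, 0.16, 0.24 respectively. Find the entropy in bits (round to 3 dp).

H = −Σ pᵢ log₂ pᵢ.
−0.17·log₂(0.17) = 0.4346
−0.20·log₂(0.20) = 0.4644
−0.07·log₂(0.07) = 0.2686
−0.16·log₂(0.16) = 0.4230
−0.16·log₂(0.16) = 0.4230
−0.24·log₂(0.24) = 0.4941
Sum ≈ 2.5077 → 2.508 bits.

2.508 bits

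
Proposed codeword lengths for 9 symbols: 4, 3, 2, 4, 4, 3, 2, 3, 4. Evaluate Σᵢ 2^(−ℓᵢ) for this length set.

With common denominator 2^4 = 16: Σ 2^(−ℓᵢ) = 1/16 + 2/16 + 4/16 + 1/16 + 1/16 + 2/16 + 4/16 + 2/16 + 1/16 = 18/16 = 1.125.

1.125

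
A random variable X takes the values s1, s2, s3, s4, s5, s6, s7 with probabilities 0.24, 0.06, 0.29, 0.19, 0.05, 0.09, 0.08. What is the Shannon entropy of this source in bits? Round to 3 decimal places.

H = −Σ pᵢ log₂ pᵢ.
−0.24·log₂(0.24) = 0.4941
−0.06·log₂(0.06) = 0.2435
−0.29·log₂(0.29) = 0.5179
−0.19·log₂(0.19) = 0.4552
−0.05·log₂(0.05) = 0.2161
−0.09·log₂(0.09) = 0.3127
−0.08·log₂(0.08) = 0.2915
Sum ≈ 2.5311 → 2.531 bits.

2.531 bits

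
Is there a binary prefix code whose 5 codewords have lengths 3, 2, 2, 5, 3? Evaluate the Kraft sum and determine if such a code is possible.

With common denominator 2^5 = 32: Σ 2^(−ℓᵢ) = 4/32 + 8/32 + 8/32 + 1/32 + 4/32 = 25/32 = 0.78125.
Kraft's inequality requires Σ ≤ 1; here Σ = 0.78125 ≤ 1, so such a prefix code exists.

0.78125; yes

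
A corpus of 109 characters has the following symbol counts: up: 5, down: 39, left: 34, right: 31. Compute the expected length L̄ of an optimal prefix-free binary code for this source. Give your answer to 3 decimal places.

1.972 bits/symbol

Probabilities are the counts divided by 109.
Repeatedly combine the two least-probable nodes; the expected code length is the sum of the merged weights.
merge 5/109 + 31/109 → 36/109
merge 34/109 + 36/109 → 70/109
merge 39/109 + 70/109 → 1
L = 36/109 + 70/109 + 1 = 215/109 ≈ 1.972 bits/symbol.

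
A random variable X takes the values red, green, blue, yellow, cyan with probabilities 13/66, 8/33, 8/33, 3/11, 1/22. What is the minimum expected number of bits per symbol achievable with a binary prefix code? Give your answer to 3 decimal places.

2.242 bits/symbol

Repeatedly combine the two least-probable nodes; the expected code length is the sum of the merged weights.
merge 1/22 + 13/66 → 8/33
merge 8/33 + 8/33 → 16/33
merge 8/33 + 3/11 → 17/33
merge 16/33 + 17/33 → 1
L = 8/33 + 16/33 + 17/33 + 1 = 74/33 ≈ 2.242 bits/symbol.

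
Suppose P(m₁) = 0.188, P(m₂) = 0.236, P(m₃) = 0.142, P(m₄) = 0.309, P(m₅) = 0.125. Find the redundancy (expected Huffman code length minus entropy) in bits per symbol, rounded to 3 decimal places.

0.024 bits

Entropy H = −Σ p log₂ p ≈ 2.2433 bits.
Huffman merges: 1/8+71/500→267/1000; 47/250+59/250→53/125; 267/1000+309/1000→72/125; 53/125+72/125→1. L = 2267/1000 ≈ 2.2670.
L − H = 2.2670 − 2.2433 = 0.024 bits.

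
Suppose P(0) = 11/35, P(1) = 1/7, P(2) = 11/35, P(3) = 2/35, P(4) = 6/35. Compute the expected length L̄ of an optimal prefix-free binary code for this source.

Repeatedly combine the two least-probable nodes; the expected code length is the sum of the merged weights.
merge 2/35 + 1/7 → 1/5
merge 6/35 + 1/5 → 13/35
merge 11/35 + 11/35 → 22/35
merge 13/35 + 22/35 → 1
L = 1/5 + 13/35 + 22/35 + 1 = 11/5 = 2.2 bits/symbol.

2.2 bits/symbol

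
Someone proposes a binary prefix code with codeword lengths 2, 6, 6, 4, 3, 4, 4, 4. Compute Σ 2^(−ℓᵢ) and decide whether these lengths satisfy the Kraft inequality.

0.65625; yes

With common denominator 2^6 = 64: Σ 2^(−ℓᵢ) = 16/64 + 1/64 + 1/64 + 4/64 + 8/64 + 4/64 + 4/64 + 4/64 = 42/64 = 0.65625.
Kraft's inequality requires Σ ≤ 1; here Σ = 0.65625 ≤ 1, so such a prefix code exists.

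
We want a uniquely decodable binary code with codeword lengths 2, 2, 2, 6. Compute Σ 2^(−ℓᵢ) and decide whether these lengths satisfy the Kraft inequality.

0.765625; yes

With common denominator 2^6 = 64: Σ 2^(−ℓᵢ) = 16/64 + 16/64 + 16/64 + 1/64 = 49/64 = 0.765625.
Kraft's inequality requires Σ ≤ 1; here Σ = 0.765625 ≤ 1, so such a prefix code exists.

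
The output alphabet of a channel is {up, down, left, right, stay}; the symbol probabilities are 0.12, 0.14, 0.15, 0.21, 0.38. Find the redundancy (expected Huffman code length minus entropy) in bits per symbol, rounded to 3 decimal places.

Entropy H = −Σ p log₂ p ≈ 2.1780 bits.
Huffman merges: 3/25+7/50→13/50; 3/20+21/100→9/25; 13/50+9/25→31/50; 19/50+31/50→1. L = 56/25 ≈ 2.2400.
L − H = 2.2400 − 2.1780 = 0.062 bits.

0.062 bits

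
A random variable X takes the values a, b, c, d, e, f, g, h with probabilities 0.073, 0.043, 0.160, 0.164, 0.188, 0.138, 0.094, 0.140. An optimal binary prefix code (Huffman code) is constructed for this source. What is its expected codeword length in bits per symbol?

Repeatedly combine the two least-probable nodes; the expected code length is the sum of the merged weights.
merge 43/1000 + 73/1000 → 29/250
merge 47/500 + 29/250 → 21/100
merge 69/500 + 7/50 → 139/500
merge 4/25 + 41/250 → 81/250
merge 47/250 + 21/100 → 199/500
merge 139/500 + 81/250 → 301/500
merge 199/500 + 301/500 → 1
L = 29/250 + 21/100 + 139/500 + 81/250 + 199/500 + 301/500 + 1 = 366/125 = 2.928 bits/symbol.

2.928 bits/symbol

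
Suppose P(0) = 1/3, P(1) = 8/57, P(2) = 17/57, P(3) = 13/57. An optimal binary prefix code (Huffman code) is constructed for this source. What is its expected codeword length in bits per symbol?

Repeatedly combine the two least-probable nodes; the expected code length is the sum of the merged weights.
merge 8/57 + 13/57 → 7/19
merge 17/57 + 1/3 → 12/19
merge 7/19 + 12/19 → 1
L = 7/19 + 12/19 + 1 = 2 bits/symbol.

2 bits/symbol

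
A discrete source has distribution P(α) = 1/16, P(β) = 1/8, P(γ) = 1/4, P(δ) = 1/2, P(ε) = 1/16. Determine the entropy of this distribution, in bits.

1.875 bits

Each probability is a power of 1/2, so log₂(1/p) is an integer.
H = Σ p·log₂(1/p) = 1/16·4 + 1/8·3 + 1/4·2 + 1/2·1 + 1/16·4 = 1.875 bits.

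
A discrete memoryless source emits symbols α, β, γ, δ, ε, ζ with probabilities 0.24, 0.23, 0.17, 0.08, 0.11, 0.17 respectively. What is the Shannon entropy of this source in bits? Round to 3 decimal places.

2.493 bits

H = −Σ pᵢ log₂ pᵢ.
−0.24·log₂(0.24) = 0.4941
−0.23·log₂(0.23) = 0.4877
−0.17·log₂(0.17) = 0.4346
−0.08·log₂(0.08) = 0.2915
−0.11·log₂(0.11) = 0.3503
−0.17·log₂(0.17) = 0.4346
Sum ≈ 2.4928 → 2.493 bits.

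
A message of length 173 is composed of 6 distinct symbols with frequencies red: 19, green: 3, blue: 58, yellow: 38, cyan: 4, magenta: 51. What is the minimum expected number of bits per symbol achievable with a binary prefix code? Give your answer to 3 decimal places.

Probabilities are the counts divided by 173.
Repeatedly combine the two least-probable nodes; the expected code length is the sum of the merged weights.
merge 3/173 + 4/173 → 7/173
merge 7/173 + 19/173 → 26/173
merge 26/173 + 38/173 → 64/173
merge 51/173 + 58/173 → 109/173
merge 64/173 + 109/173 → 1
L = 7/173 + 26/173 + 64/173 + 109/173 + 1 = 379/173 ≈ 2.191 bits/symbol.

2.191 bits/symbol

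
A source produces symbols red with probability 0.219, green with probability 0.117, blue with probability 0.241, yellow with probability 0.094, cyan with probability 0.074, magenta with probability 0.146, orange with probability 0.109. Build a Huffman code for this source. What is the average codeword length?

2.708 bits/symbol

Repeatedly combine the two least-probable nodes; the expected code length is the sum of the merged weights.
merge 37/500 + 47/500 → 21/125
merge 109/1000 + 117/1000 → 113/500
merge 73/500 + 21/125 → 157/500
merge 219/1000 + 113/500 → 89/200
merge 241/1000 + 157/500 → 111/200
merge 89/200 + 111/200 → 1
L = 21/125 + 113/500 + 157/500 + 89/200 + 111/200 + 1 = 677/250 = 2.708 bits/symbol.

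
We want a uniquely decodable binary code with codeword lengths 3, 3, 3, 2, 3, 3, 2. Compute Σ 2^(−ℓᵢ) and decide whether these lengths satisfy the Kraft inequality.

With common denominator 2^3 = 8: Σ 2^(−ℓᵢ) = 1/8 + 1/8 + 1/8 + 2/8 + 1/8 + 1/8 + 2/8 = 9/8 = 1.125.
Kraft's inequality requires Σ ≤ 1; here Σ = 1.125 > 1, so no such prefix code exists.

1.125; no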